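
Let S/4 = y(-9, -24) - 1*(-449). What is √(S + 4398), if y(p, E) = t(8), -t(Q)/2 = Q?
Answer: √6130 ≈ 78.294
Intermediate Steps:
t(Q) = -2*Q
y(p, E) = -16 (y(p, E) = -2*8 = -16)
S = 1732 (S = 4*(-16 - 1*(-449)) = 4*(-16 + 449) = 4*433 = 1732)
√(S + 4398) = √(1732 + 4398) = √6130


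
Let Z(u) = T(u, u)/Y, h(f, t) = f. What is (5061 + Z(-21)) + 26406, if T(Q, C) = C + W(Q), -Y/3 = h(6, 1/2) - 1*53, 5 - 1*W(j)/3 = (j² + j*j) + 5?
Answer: 1478060/47 ≈ 31448.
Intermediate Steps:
W(j) = -6*j² (W(j) = 15 - 3*((j² + j*j) + 5) = 15 - 3*((j² + j²) + 5) = 15 - 3*(2*j² + 5) = 15 - 3*(5 + 2*j²) = 15 + (-15 - 6*j²) = -6*j²)
Y = 141 (Y = -3*(6 - 1*53) = -3*(6 - 53) = -3*(-47) = 141)
T(Q, C) = C - 6*Q²
Z(u) = -2*u²/47 + u/141 (Z(u) = (u - 6*u²)/141 = (u - 6*u²)*(1/141) = -2*u²/47 + u/141)
(5061 + Z(-21)) + 26406 = (5061 + (1/141)*(-21)*(1 - 6*(-21))) + 26406 = (5061 + (1/141)*(-21)*(1 + 126)) + 26406 = (5061 + (1/141)*(-21)*127) + 26406 = (5061 - 889/47) + 26406 = 236978/47 + 26406 = 1478060/47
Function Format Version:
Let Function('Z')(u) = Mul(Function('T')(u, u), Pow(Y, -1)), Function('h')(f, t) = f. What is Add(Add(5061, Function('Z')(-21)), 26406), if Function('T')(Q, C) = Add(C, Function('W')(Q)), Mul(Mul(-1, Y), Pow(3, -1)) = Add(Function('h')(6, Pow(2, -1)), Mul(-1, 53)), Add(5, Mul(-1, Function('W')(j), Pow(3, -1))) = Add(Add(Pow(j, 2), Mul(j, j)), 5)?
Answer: Rational(1478060, 47) ≈ 31448.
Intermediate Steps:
Function('W')(j) = Mul(-6, Pow(j, 2)) (Function('W')(j) = Add(15, Mul(-3, Add(Add(Pow(j, 2), Mul(j, j)), 5))) = Add(15, Mul(-3, Add(Add(Pow(j, 2), Pow(j, 2)), 5))) = Add(15, Mul(-3, Add(Mul(2, Pow(j, 2)), 5))) = Add(15, Mul(-3, Add(5, Mul(2, Pow(j, 2))))) = Add(15, Add(-15, Mul(-6, Pow(j, 2)))) = Mul(-6, Pow(j, 2)))
Y = 141 (Y = Mul(-3, Add(6, Mul(-1, 53))) = Mul(-3, Add(6, -53)) = Mul(-3, -47) = 141)
Function('T')(Q, C) = Add(C, Mul(-6, Pow(Q, 2)))
Function('Z')(u) = Add(Mul(Rational(-2, 47), Pow(u, 2)), Mul(Rational(1, 141), u)) (Function('Z')(u) = Mul(Add(u, Mul(-6, Pow(u, 2))), Pow(141, -1)) = Mul(Add(u, Mul(-6, Pow(u, 2))), Rational(1, 141)) = Add(Mul(Rational(-2, 47), Pow(u, 2)), Mul(Rational(1, 141), u)))
Add(Add(5061, Function('Z')(-21)), 26406) = Add(Add(5061, Mul(Rational(1, 141), -21, Add(1, Mul(-6, -21)))), 26406) = Add(Add(5061, Mul(Rational(1, 141), -21, Add(1, 126))), 26406) = Add(Add(5061, Mul(Rational(1, 141), -21, 127)), 26406) = Add(Add(5061, Rational(-889, 47)), 26406) = Add(Rational(236978, 47), 26406) = Rational(1478060, 47)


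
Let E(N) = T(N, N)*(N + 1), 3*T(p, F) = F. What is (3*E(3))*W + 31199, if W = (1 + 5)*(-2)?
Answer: 31055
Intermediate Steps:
T(p, F) = F/3
E(N) = N*(1 + N)/3 (E(N) = (N/3)*(N + 1) = (N/3)*(1 + N) = N*(1 + N)/3)
W = -12 (W = 6*(-2) = -12)
(3*E(3))*W + 31199 = (3*((⅓)*3*(1 + 3)))*(-12) + 31199 = (3*((⅓)*3*4))*(-12) + 31199 = (3*4)*(-12) + 31199 = 12*(-12) + 31199 = -144 + 31199 = 31055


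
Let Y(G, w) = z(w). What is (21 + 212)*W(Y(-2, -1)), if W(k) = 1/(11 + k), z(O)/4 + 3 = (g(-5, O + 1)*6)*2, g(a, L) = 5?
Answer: 233/239 ≈ 0.97490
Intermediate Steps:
z(O) = 228 (z(O) = -12 + 4*((5*6)*2) = -12 + 4*(30*2) = -12 + 4*60 = -12 + 240 = 228)
Y(G, w) = 228
(21 + 212)*W(Y(-2, -1)) = (21 + 212)/(11 + 228) = 233/239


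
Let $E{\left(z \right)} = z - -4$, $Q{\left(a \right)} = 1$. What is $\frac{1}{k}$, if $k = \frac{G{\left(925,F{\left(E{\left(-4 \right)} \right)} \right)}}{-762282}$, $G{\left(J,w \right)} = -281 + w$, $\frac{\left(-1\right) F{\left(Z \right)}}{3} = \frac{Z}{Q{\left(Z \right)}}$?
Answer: $\frac{762282}{281} \approx 2712.7$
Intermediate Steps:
$E{\left(z \right)} = 4 + z$ ($E{\left(z \right)} = z + 4 = 4 + z$)
$F{\left(Z \right)} = - 3 Z$ ($F{\left(Z \right)} = - 3 \frac{Z}{1} = - 3 Z 1 = - 3 Z$)
$k = \frac{281}{762282}$ ($k = \frac{-281 - 3 \left(4 - 4\right)}{-762282} = \left(-281 - 0\right) \left(- \frac{1}{762282}\right) = \left(-281 + 0\right) \left(- \frac{1}{762282}\right) = \left(-281\right) \left(- \frac{1}{762282}\right) = \frac{281}{762282} \approx 0.00036863$)
$\frac{1}{k} = \frac{1}{\frac{281}{762282}} = \frac{762282}{281}$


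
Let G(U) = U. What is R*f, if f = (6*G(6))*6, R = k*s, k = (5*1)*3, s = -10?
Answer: -32400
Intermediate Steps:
k = 15 (k = 5*3 = 15)
R = -150 (R = 15*(-10) = -150)
f = 216 (f = (6*6)*6 = 36*6 = 216)
R*f = -150*216 = -32400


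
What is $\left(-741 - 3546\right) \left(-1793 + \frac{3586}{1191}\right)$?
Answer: $\frac{3046452233}{397} \approx 7.6737 \cdot 10^{6}$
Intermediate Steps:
$\left(-741 - 3546\right) \left(-1793 + \frac{3586}{1191}\right) = - 4287 \left(-1793 + 3586 \cdot \frac{1}{1191}\right) = - 4287 \left(-1793 + \frac{3586}{1191}\right) = \left(-4287\right) \left(- \frac{2131877}{1191}\right) = \frac{3046452233}{397}$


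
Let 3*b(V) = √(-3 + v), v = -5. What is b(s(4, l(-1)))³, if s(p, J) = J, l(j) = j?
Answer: -16*I*√2/27 ≈ -0.83805*I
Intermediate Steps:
b(V) = 2*I*√2/3 (b(V) = √(-3 - 5)/3 = √(-8)/3 = (2*I*√2)/3 = 2*I*√2/3)
b(s(4, l(-1)))³ = (2*I*√2/3)³ = -16*I*√2/27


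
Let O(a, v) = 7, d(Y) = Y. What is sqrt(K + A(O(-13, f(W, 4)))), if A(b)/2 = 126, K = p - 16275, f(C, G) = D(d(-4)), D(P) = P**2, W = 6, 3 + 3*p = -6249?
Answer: I*sqrt(18107) ≈ 134.56*I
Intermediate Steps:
p = -2084 (p = -1 + (1/3)*(-6249) = -1 - 2083 = -2084)
f(C, G) = 16 (f(C, G) = (-4)**2 = 16)
K = -18359 (K = -2084 - 16275 = -18359)
A(b) = 252 (A(b) = 2*126 = 252)
sqrt(K + A(O(-13, f(W, 4)))) = sqrt(-18359 + 252) = sqrt(-18107) = I*sqrt(18107)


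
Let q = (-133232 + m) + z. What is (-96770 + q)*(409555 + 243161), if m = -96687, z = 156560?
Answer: -111045920364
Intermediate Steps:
q = -73359 (q = (-133232 - 96687) + 156560 = -229919 + 156560 = -73359)
(-96770 + q)*(409555 + 243161) = (-96770 - 73359)*(409555 + 243161) = -170129*652716 = -111045920364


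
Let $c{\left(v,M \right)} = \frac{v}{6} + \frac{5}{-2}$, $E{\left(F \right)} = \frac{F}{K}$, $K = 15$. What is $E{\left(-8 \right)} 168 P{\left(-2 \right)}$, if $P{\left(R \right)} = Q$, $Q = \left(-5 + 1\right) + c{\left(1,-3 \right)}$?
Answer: $\frac{8512}{15} \approx 567.47$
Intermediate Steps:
$E{\left(F \right)} = \frac{F}{15}$
$c{\left(v,M \right)} = - \frac{5}{2} + \frac{v}{6}$ ($c{\left(v,M \right)} = v \frac{1}{6} + 5 \left(- \frac{1}{2}\right) = \frac{v}{6} - \frac{5}{2} = - \frac{5}{2} + \frac{v}{6}$)
$Q = - \frac{19}{3}$ ($Q = \left(-5 + 1\right) + \left(- \frac{5}{2} + \frac{1}{6} \cdot 1\right) = -4 + \left(- \frac{5}{2} + \frac{1}{6}\right) = -4 - \frac{7}{3} = - \frac{19}{3} \approx -6.3333$)
$P{\left(R \right)} = - \frac{19}{3}$
$E{\left(-8 \right)} 168 P{\left(-2 \right)} = \frac{1}{15} \left(-8\right) 168 \left(- \frac{19}{3}\right) = \left(- \frac{8}{15}\right) 168 \left(- \frac{19}{3}\right) = \left(- \frac{448}{5}\right) \left(- \frac{19}{3}\right) = \frac{8512}{15}$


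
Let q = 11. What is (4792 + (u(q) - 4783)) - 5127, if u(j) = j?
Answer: -5107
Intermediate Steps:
(4792 + (u(q) - 4783)) - 5127 = (4792 + (11 - 4783)) - 5127 = (4792 - 4772) - 5127 = 20 - 5127 = -5107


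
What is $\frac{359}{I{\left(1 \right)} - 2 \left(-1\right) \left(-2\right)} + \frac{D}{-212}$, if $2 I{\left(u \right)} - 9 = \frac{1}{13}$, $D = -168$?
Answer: $\frac{247645}{371} \approx 667.51$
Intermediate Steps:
$I{\left(u \right)} = \frac{59}{13}$ ($I{\left(u \right)} = \frac{9}{2} + \frac{1}{2 \cdot 13} = \frac{9}{2} + \frac{1}{2} \cdot \frac{1}{13} = \frac{9}{2} + \frac{1}{26} = \frac{59}{13}$)
$\frac{359}{I{\left(1 \right)} - 2 \left(-1\right) \left(-2\right)} + \frac{D}{-212} = \frac{359}{\frac{59}{13} - 2 \left(-1\right) \left(-2\right)} - \frac{168}{-212} = \frac{359}{\frac{59}{13} - \left(-2\right) \left(-2\right)} - - \frac{42}{53} = \frac{359}{\frac{59}{13} - 4} + \frac{42}{53} = \frac{359}{\frac{7}{13}} + \frac{42}{53} = 359 \cdot \frac{13}{7} + \frac{42}{53} = \frac{4667}{7} + \frac{42}{53} = \frac{247645}{371}$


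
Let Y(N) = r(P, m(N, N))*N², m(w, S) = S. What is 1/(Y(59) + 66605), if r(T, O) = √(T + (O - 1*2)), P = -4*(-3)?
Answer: 66605/3600128116 - 3481*√69/3600128116 ≈ 1.0469e-5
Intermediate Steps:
P = 12
r(T, O) = √(-2 + O + T) (r(T, O) = √(T + (O - 2)) = √(T + (-2 + O)) = √(-2 + O + T))
Y(N) = N²*√(10 + N) (Y(N) = √(-2 + N + 12)*N² = √(10 + N)*N² = N²*√(10 + N))
1/(Y(59) + 66605) = 1/(59²*√(10 + 59) + 66605) = 1/(3481*√69 + 66605) = 1/(66605 + 3481*√69)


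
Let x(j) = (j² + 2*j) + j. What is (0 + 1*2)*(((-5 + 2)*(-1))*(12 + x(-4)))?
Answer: 96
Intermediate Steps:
x(j) = j² + 3*j
(0 + 1*2)*(((-5 + 2)*(-1))*(12 + x(-4))) = (0 + 1*2)*(((-5 + 2)*(-1))*(12 - 4*(3 - 4))) = (0 + 2)*((-3*(-1))*(12 - 4*(-1))) = 2*(3*(12 + 4)) = 2*(3*16) = 2*48 = 96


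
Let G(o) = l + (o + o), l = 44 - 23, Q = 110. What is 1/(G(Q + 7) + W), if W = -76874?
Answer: -1/76619 ≈ -1.3052e-5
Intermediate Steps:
l = 21
G(o) = 21 + 2*o (G(o) = 21 + (o + o) = 21 + 2*o)
1/(G(Q + 7) + W) = 1/((21 + 2*(110 + 7)) - 76874) = 1/((21 + 2*117) - 76874) = 1/((21 + 234) - 76874) = 1/(255 - 76874) = 1/(-76619) = -1/76619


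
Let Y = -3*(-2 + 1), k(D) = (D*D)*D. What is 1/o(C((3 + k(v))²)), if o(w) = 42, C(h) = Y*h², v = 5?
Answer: 1/42 ≈ 0.023810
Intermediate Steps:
k(D) = D³ (k(D) = D²*D = D³)
Y = 3 (Y = -3*(-1) = 3)
C(h) = 3*h²
1/o(C((3 + k(v))²)) = 1/42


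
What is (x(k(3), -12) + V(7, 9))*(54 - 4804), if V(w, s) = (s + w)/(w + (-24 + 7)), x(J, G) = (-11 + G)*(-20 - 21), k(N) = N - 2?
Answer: -4471650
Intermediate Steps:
k(N) = -2 + N
x(J, G) = 451 - 41*G (x(J, G) = (-11 + G)*(-41) = 451 - 41*G)
V(w, s) = (s + w)/(-17 + w) (V(w, s) = (s + w)/(w - 17) = (s + w)/(-17 + w))
(x(k(3), -12) + V(7, 9))*(54 - 4804) = ((451 - 41*(-12)) + (9 + 7)/(-17 + 7))*(54 - 4804) = ((451 + 492) + 16/(-10))*(-4750) = (943 - ⅒*16)*(-4750) = (943 - 8/5)*(-4750) = (4707/5)*(-4750) = -4471650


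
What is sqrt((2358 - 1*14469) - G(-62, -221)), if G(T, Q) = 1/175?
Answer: I*sqrt(14835982)/35 ≈ 110.05*I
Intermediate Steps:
G(T, Q) = 1/175
sqrt((2358 - 1*14469) - G(-62, -221)) = sqrt((2358 - 1*14469) - 1*1/175) = sqrt((2358 - 14469) - 1/175) = sqrt(-12111 - 1/175) = sqrt(-2119426/175) = I*sqrt(14835982)/35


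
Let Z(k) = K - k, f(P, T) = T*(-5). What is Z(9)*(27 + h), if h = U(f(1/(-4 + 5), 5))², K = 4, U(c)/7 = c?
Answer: -153260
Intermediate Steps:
f(P, T) = -5*T
U(c) = 7*c
h = 30625 (h = (7*(-5*5))² = (7*(-25))² = (-175)² = 30625)
Z(k) = 4 - k
Z(9)*(27 + h) = (4 - 1*9)*(27 + 30625) = (4 - 9)*30652 = -5*30652 = -153260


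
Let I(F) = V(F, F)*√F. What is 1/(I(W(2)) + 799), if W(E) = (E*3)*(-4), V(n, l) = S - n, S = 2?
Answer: 799/654625 - 52*I*√6/654625 ≈ 0.0012205 - 0.00019457*I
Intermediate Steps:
V(n, l) = 2 - n
W(E) = -12*E (W(E) = (3*E)*(-4) = -12*E)
I(F) = √F*(2 - F) (I(F) = (2 - F)*√F = √F*(2 - F))
1/(I(W(2)) + 799) = 1/(√(-12*2)*(2 - (-12)*2) + 799) = 1/(√(-24)*(2 - 1*(-24)) + 799) = 1/((2*I*√6)*(2 + 24) + 799) = 1/((2*I*√6)*26 + 799) = 1/(52*I*√6 + 799) = 1/(799 + 52*I*√6)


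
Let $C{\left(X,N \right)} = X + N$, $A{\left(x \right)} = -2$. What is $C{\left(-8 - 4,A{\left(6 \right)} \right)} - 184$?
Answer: $-198$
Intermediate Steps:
$C{\left(X,N \right)} = N + X$
$C{\left(-8 - 4,A{\left(6 \right)} \right)} - 184 = \left(-2 - 12\right) - 184 = -14 - 184 = -198$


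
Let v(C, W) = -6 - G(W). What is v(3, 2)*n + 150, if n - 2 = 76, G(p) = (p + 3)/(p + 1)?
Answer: -448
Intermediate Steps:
G(p) = (3 + p)/(1 + p)
n = 78 (n = 2 + 76 = 78)
v(C, W) = -6 - (3 + W)/(1 + W)
v(3, 2)*n + 150 = ((-9 - 7*2)/(1 + 2))*78 + 150 = ((-9 - 14)/3)*78 + 150 = ((⅓)*(-23))*78 + 150 = -23/3*78 + 150 = -598 + 150 = -448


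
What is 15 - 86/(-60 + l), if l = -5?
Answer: 1061/65 ≈ 16.323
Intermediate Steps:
15 - 86/(-60 + l) = 15 - 86/(-60 - 5) = 15 - 86/(-65) = 15 - 1/65*(-86) = 15 + 86/65 = 1061/65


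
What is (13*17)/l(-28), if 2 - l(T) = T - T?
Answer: 221/2 ≈ 110.50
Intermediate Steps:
l(T) = 2 (l(T) = 2 - (T - T) = 2 - 1*0 = 2 + 0 = 2)
(13*17)/l(-28) = (13*17)/2 = 221*(½) = 221/2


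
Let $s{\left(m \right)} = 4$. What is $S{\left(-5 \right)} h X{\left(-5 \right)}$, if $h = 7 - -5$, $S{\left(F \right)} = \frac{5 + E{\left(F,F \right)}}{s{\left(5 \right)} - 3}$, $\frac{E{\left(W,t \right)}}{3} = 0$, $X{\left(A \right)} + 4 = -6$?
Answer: $-600$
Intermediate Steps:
$X{\left(A \right)} = -10$ ($X{\left(A \right)} = -4 - 6 = -10$)
$E{\left(W,t \right)} = 0$ ($E{\left(W,t \right)} = 3 \cdot 0 = 0$)
$S{\left(F \right)} = 5$ ($S{\left(F \right)} = \frac{5 + 0}{4 - 3} = \frac{5}{1} = 5 \cdot 1 = 5$)
$h = 12$ ($h = 7 + 5 = 12$)
$S{\left(-5 \right)} h X{\left(-5 \right)} = 5 \cdot 12 \left(-10\right) = 60 \left(-10\right) = -600$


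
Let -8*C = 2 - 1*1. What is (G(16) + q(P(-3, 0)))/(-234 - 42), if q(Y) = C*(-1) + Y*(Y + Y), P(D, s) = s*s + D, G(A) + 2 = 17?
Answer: -265/2208 ≈ -0.12002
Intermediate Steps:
G(A) = 15 (G(A) = -2 + 17 = 15)
C = -⅛ (C = -(2 - 1*1)/8 = -(2 - 1)/8 = -⅛*1 = -⅛ ≈ -0.12500)
P(D, s) = D + s² (P(D, s) = s² + D = D + s²)
q(Y) = ⅛ + 2*Y² (q(Y) = -⅛*(-1) + Y*(Y + Y) = ⅛ + Y*(2*Y) = ⅛ + 2*Y²)
(G(16) + q(P(-3, 0)))/(-234 - 42) = (15 + (⅛ + 2*(-3 + 0²)²))/(-234 - 42) = (15 + (⅛ + 2*(-3 + 0)²))/(-276) = (15 + (⅛ + 2*(-3)²))*(-1/276) = (15 + (⅛ + 2*9))*(-1/276) = (15 + (⅛ + 18))*(-1/276) = (15 + 145/8)*(-1/276) = (265/8)*(-1/276) = -265/2208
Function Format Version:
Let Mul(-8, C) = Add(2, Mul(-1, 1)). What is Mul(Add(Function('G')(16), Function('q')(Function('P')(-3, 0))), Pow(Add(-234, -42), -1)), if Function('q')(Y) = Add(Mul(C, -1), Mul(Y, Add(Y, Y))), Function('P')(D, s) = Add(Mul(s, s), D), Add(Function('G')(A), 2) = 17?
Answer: Rational(-265, 2208) ≈ -0.12002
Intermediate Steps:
Function('G')(A) = 15 (Function('G')(A) = Add(-2, 17) = 15)
C = Rational(-1, 8) (C = Mul(Rational(-1, 8), Add(2, Mul(-1, 1))) = Mul(Rational(-1, 8), Add(2, -1)) = Mul(Rational(-1, 8), 1) = Rational(-1, 8) ≈ -0.12500)
Function('P')(D, s) = Add(D, Pow(s, 2)) (Function('P')(D, s) = Add(Pow(s, 2), D) = Add(D, Pow(s, 2)))
Function('q')(Y) = Add(Rational(1, 8), Mul(2, Pow(Y, 2))) (Function('q')(Y) = Add(Mul(Rational(-1, 8), -1), Mul(Y, Add(Y, Y))) = Add(Rational(1, 8), Mul(Y, Mul(2, Y))) = Add(Rational(1, 8), Mul(2, Pow(Y, 2))))
Mul(Add(Function('G')(16), Function('q')(Function('P')(-3, 0))), Pow(Add(-234, -42), -1)) = Mul(Add(15, Add(Rational(1, 8), Mul(2, Pow(Add(-3, Pow(0, 2)), 2)))), Pow(Add(-234, -42), -1)) = Mul(Add(15, Add(Rational(1, 8), Mul(2, Pow(Add(-3, 0), 2)))), Pow(-276, -1)) = Mul(Add(15, Add(Rational(1, 8), Mul(2, Pow(-3, 2)))), Rational(-1, 276)) = Mul(Add(15, Add(Rational(1, 8), Mul(2, 9))), Rational(-1, 276)) = Mul(Add(15, Add(Rational(1, 8), 18)), Rational(-1, 276)) = Mul(Add(15, Rational(145, 8)), Rational(-1, 276)) = Mul(Rational(265, 8), Rational(-1, 276)) = Rational(-265, 2208)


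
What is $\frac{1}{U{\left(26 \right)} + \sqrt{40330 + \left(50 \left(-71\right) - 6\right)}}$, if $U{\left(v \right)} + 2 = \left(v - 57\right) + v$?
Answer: $\frac{7}{36725} + \frac{9 \sqrt{454}}{36725} \approx 0.0054123$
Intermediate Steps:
$U{\left(v \right)} = -59 + 2 v$ ($U{\left(v \right)} = -2 + \left(\left(v - 57\right) + v\right) = -2 + \left(\left(-57 + v\right) + v\right) = -2 + \left(-57 + 2 v\right) = -59 + 2 v$)
$\frac{1}{U{\left(26 \right)} + \sqrt{40330 + \left(50 \left(-71\right) - 6\right)}} = \frac{1}{\left(-59 + 2 \cdot 26\right) + \sqrt{40330 + \left(50 \left(-71\right) - 6\right)}} = \frac{1}{\left(-59 + 52\right) + \sqrt{40330 - 3556}} = \frac{1}{-7 + \sqrt{40330 - 3556}} = \frac{1}{-7 + \sqrt{36774}} = \frac{1}{-7 + 9 \sqrt{454}}$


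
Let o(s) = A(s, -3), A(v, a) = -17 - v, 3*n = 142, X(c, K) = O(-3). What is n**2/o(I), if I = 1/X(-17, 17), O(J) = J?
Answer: -10082/75 ≈ -134.43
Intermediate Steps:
X(c, K) = -3
n = 142/3 (n = (1/3)*142 = 142/3 ≈ 47.333)
I = -1/3 (I = 1/(-3) = -1/3 ≈ -0.33333)
o(s) = -17 - s
n**2/o(I) = (142/3)**2/(-17 - 1*(-1/3)) = 20164/(9*(-17 + 1/3)) = 20164/(9*(-50/3)) = (20164/9)*(-3/50) = -10082/75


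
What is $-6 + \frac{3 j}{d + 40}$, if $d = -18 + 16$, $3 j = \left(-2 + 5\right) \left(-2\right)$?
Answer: $- \frac{117}{19} \approx -6.1579$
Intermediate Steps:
$j = -2$ ($j = \frac{\left(-2 + 5\right) \left(-2\right)}{3} = \frac{3 \left(-2\right)}{3} = \frac{1}{3} \left(-6\right) = -2$)
$d = -2$
$-6 + \frac{3 j}{d + 40} = -6 + \frac{3 \left(-2\right)}{-2 + 40} = -6 - \frac{6}{38} = -6 - \frac{3}{19} = - \frac{117}{19}$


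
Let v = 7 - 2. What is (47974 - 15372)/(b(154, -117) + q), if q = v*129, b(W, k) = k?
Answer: 16301/264 ≈ 61.746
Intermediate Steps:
v = 5
q = 645 (q = 5*129 = 645)
(47974 - 15372)/(b(154, -117) + q) = (47974 - 15372)/(-117 + 645) = 32602/528 = 32602*(1/528) = 16301/264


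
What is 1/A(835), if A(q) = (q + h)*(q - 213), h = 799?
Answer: 1/1016348 ≈ 9.8392e-7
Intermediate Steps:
A(q) = (-213 + q)*(799 + q) (A(q) = (q + 799)*(q - 213) = (799 + q)*(-213 + q) = (-213 + q)*(799 + q))
1/A(835) = 1/(-170187 + 835² + 586*835) = 1/(-170187 + 697225 + 489310) = 1/1016348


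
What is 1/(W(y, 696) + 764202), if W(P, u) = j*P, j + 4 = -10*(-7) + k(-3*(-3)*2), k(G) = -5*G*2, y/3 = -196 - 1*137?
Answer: 1/878088 ≈ 1.1388e-6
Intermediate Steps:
y = -999 (y = 3*(-196 - 1*137) = 3*(-196 - 137) = 3*(-333) = -999)
k(G) = -10*G
j = -114 (j = -4 + (-10*(-7) - 10*(-3*(-3))*2) = -4 + (70 - 90*2) = -4 + (70 - 10*18) = -4 + (70 - 180) = -4 - 110 = -114)
W(P, u) = -114*P
1/(W(y, 696) + 764202) = 1/(-114*(-999) + 764202) = 1/(113886 + 764202) = 1/878088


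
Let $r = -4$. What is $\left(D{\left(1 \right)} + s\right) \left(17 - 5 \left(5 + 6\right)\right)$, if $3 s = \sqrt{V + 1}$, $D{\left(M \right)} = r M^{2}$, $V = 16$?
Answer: $152 - \frac{38 \sqrt{17}}{3} \approx 99.774$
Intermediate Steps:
$D{\left(M \right)} = - 4 M^{2}$
$s = \frac{\sqrt{17}}{3}$ ($s = \frac{\sqrt{16 + 1}}{3} = \frac{\sqrt{17}}{3} \approx 1.3744$)
$\left(D{\left(1 \right)} + s\right) \left(17 - 5 \left(5 + 6\right)\right) = \left(- 4 \cdot 1^{2} + \frac{\sqrt{17}}{3}\right) \left(17 - 5 \left(5 + 6\right)\right) = \left(\left(-4\right) 1 + \frac{\sqrt{17}}{3}\right) \left(17 - 55\right) = \left(-4 + \frac{\sqrt{17}}{3}\right) \left(17 - 55\right) = \left(-4 + \frac{\sqrt{17}}{3}\right) \left(-38\right) = 152 - \frac{38 \sqrt{17}}{3}$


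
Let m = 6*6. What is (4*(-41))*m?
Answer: -5904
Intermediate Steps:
m = 36
(4*(-41))*m = (4*(-41))*36 = -164*36 = -5904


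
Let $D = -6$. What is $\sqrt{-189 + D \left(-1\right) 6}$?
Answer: $3 i \sqrt{17} \approx 12.369 i$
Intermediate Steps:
$\sqrt{-189 + D \left(-1\right) 6} = \sqrt{-189 + \left(-6\right) \left(-1\right) 6} = \sqrt{-189 + 6 \cdot 6} = \sqrt{-189 + 36} = \sqrt{-153} = 3 i \sqrt{17}$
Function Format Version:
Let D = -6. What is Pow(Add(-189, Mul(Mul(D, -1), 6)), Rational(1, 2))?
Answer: Mul(3, I, Pow(17, Rational(1, 2))) ≈ Mul(12.369, I)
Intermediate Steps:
Pow(Add(-189, Mul(Mul(D, -1), 6)), Rational(1, 2)) = Pow(Add(-189, Mul(Mul(-6, -1), 6)), Rational(1, 2)) = Pow(Add(-189, Mul(6, 6)), Rational(1, 2)) = Pow(Add(-189, 36), Rational(1, 2)) = Pow(-153, Rational(1, 2)) = Mul(3, I, Pow(17, Rational(1, 2)))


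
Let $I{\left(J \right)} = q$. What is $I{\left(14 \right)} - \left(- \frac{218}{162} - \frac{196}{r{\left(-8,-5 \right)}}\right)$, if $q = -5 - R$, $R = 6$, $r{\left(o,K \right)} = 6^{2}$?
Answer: $- \frac{341}{81} \approx -4.2099$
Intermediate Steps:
$r{\left(o,K \right)} = 36$
$q = -11$ ($q = -5 - 6 = -11$)
$I{\left(J \right)} = -11$
$I{\left(14 \right)} - \left(- \frac{218}{162} - \frac{196}{r{\left(-8,-5 \right)}}\right) = -11 - \left(- \frac{218}{162} - \frac{196}{36}\right) = -11 - \left(\left(-218\right) \frac{1}{162} - \frac{49}{9}\right) = -11 - \left(- \frac{109}{81} - \frac{49}{9}\right) = -11 - - \frac{550}{81} = -11 + \frac{550}{81} = - \frac{341}{81}$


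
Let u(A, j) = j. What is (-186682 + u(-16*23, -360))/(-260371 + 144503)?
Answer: 93521/57934 ≈ 1.6143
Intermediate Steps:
(-186682 + u(-16*23, -360))/(-260371 + 144503) = (-186682 - 360)/(-260371 + 144503) = -187042/(-115868) = -187042*(-1/115868) = 93521/57934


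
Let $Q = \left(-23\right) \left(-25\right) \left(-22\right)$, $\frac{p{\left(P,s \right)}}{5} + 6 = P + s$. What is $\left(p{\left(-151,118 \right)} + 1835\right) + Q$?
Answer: $-11010$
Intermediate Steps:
$p{\left(P,s \right)} = -30 + 5 P + 5 s$ ($p{\left(P,s \right)} = -30 + 5 \left(P + s\right) = -30 + \left(5 P + 5 s\right) = -30 + 5 P + 5 s$)
$Q = -12650$ ($Q = 575 \left(-22\right) = -12650$)
$\left(p{\left(-151,118 \right)} + 1835\right) + Q = \left(\left(-30 + 5 \left(-151\right) + 5 \cdot 118\right) + 1835\right) - 12650 = \left(\left(-30 - 755 + 590\right) + 1835\right) - 12650 = \left(-195 + 1835\right) - 12650 = 1640 - 12650 = -11010$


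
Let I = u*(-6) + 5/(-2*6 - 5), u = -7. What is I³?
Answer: 356400829/4913 ≈ 72542.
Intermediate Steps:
I = 709/17 (I = -7*(-6) + 5/(-2*6 - 5) = 42 + 5/(-12 - 5) = 42 + 5/(-17) = 42 + 5*(-1/17) = 42 - 5/17 = 709/17 ≈ 41.706)
I³ = (709/17)³ = 356400829/4913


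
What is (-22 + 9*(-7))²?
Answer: 7225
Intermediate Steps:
(-22 + 9*(-7))² = (-22 - 63)² = (-85)² = 7225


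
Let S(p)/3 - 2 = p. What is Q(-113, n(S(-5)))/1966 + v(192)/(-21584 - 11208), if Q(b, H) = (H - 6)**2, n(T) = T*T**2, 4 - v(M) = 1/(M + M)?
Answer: 3401289665495/12378061824 ≈ 274.78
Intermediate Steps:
v(M) = 4 - 1/(2*M) (v(M) = 4 - 1/(M + M) = 4 - 1/(2*M))
S(p) = 6 + 3*p
n(T) = T**3
Q(b, H) = (-6 + H)**2
Q(-113, n(S(-5)))/1966 + v(192)/(-21584 - 11208) = (-6 + (6 + 3*(-5))**3)**2/1966 + (4 - 1/2/192)/(-21584 - 11208) = (-6 + (6 - 15)**3)**2*(1/1966) + (4 - 1/2*1/192)/(-32792) = (-6 + (-9)**3)**2*(1/1966) + (4 - 1/384)*(-1/32792) = (-6 - 729)**2*(1/1966) + (1535/384)*(-1/32792) = (-735)**2*(1/1966) - 1535/12592128 = 540225*(1/1966) - 1535/12592128 = 540225/1966 - 1535/12592128 = 3401289665495/12378061824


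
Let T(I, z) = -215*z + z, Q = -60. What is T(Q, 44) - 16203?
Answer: -25619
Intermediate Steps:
T(I, z) = -214*z
T(Q, 44) - 16203 = -214*44 - 16203 = -9416 - 16203 = -25619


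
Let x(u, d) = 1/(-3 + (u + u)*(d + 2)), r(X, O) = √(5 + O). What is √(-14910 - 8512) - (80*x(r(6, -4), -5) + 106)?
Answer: -874/9 + 7*I*√478 ≈ -97.111 + 153.04*I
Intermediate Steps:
x(u, d) = 1/(-3 + 2*u*(2 + d)) (x(u, d) = 1/(-3 + (2*u)*(2 + d)) = 1/(-3 + 2*u*(2 + d)))
√(-14910 - 8512) - (80*x(r(6, -4), -5) + 106) = √(-14910 - 8512) - (80/(-3 + 4*√(5 - 4) + 2*(-5)*√(5 - 4)) + 106) = √(-23422) - (80/(-3 + 4*√1 + 2*(-5)*√1) + 106) = 7*I*√478 - (80/(-3 + 4*1 + 2*(-5)*1) + 106) = 7*I*√478 - (80/(-3 + 4 - 10) + 106) = 7*I*√478 - (80/(-9) + 106) = 7*I*√478 - (80*(-⅑) + 106) = 7*I*√478 - (-80/9 + 106) = 7*I*√478 - 1*874/9 = 7*I*√478 - 874/9 = -874/9 + 7*I*√478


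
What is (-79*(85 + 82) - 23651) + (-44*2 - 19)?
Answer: -36951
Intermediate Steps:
(-79*(85 + 82) - 23651) + (-44*2 - 19) = (-79*167 - 23651) + (-88 - 19) = (-13193 - 23651) - 107 = -36844 - 107 = -36951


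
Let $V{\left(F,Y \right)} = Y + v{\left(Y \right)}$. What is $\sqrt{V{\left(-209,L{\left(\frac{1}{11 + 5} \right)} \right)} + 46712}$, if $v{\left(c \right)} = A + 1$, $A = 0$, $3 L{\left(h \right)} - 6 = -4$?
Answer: $\frac{\sqrt{420423}}{3} \approx 216.13$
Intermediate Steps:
$L{\left(h \right)} = \frac{2}{3}$ ($L{\left(h \right)} = 2 + \frac{1}{3} \left(-4\right) = 2 - \frac{4}{3} = \frac{2}{3}$)
$v{\left(c \right)} = 1$ ($v{\left(c \right)} = 0 + 1 = 1$)
$V{\left(F,Y \right)} = 1 + Y$ ($V{\left(F,Y \right)} = Y + 1 = 1 + Y$)
$\sqrt{V{\left(-209,L{\left(\frac{1}{11 + 5} \right)} \right)} + 46712} = \sqrt{\left(1 + \frac{2}{3}\right) + 46712} = \sqrt{\frac{5}{3} + 46712} = \sqrt{\frac{140141}{3}} = \frac{\sqrt{420423}}{3}$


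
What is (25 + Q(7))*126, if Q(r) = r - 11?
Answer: 2646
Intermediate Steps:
Q(r) = -11 + r
(25 + Q(7))*126 = (25 + (-11 + 7))*126 = (25 - 4)*126 = 21*126 = 2646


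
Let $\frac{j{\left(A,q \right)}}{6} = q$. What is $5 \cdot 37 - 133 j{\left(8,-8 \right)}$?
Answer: $6569$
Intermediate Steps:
$j{\left(A,q \right)} = 6 q$
$5 \cdot 37 - 133 j{\left(8,-8 \right)} = 5 \cdot 37 - 133 \cdot 6 \left(-8\right) = 185 - -6384 = 185 + 6384 = 6569$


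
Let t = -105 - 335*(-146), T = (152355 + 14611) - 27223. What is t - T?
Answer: -90938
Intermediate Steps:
T = 139743 (T = 166966 - 27223 = 139743)
t = 48805 (t = -105 + 48910 = 48805)
t - T = 48805 - 1*139743 = 48805 - 139743 = -90938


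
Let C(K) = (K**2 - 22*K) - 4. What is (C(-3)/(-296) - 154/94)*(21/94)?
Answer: -548709/1307728 ≈ -0.41959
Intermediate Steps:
C(K) = -4 + K**2 - 22*K
(C(-3)/(-296) - 154/94)*(21/94) = ((-4 + (-3)**2 - 22*(-3))/(-296) - 154/94)*(21/94) = ((-4 + 9 + 66)*(-1/296) - 154*1/94)*(21*(1/94)) = (71*(-1/296) - 77/47)*(21/94) = (-71/296 - 77/47)*(21/94) = -26129/13912*21/94 = -548709/1307728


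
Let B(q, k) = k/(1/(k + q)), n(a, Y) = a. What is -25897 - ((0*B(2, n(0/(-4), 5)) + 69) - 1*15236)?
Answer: -10730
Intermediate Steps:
B(q, k) = k*(k + q)
-25897 - ((0*B(2, n(0/(-4), 5)) + 69) - 1*15236) = -25897 - ((0*((0/(-4))*(0/(-4) + 2)) + 69) - 1*15236) = -25897 - ((0*((0*(-1/4))*(0*(-1/4) + 2)) + 69) - 15236) = -25897 - ((0*(0*(0 + 2)) + 69) - 15236) = -25897 - ((0*(0*2) + 69) - 15236) = -25897 - ((0*0 + 69) - 15236) = -25897 - ((0 + 69) - 15236) = -25897 - (69 - 15236) = -25897 - 1*(-15167) = -25897 + 15167 = -10730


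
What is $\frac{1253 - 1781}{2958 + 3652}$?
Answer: $- \frac{264}{3305} \approx -0.079879$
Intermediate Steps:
$\frac{1253 - 1781}{2958 + 3652} = - \frac{528}{6610} = \left(-528\right) \frac{1}{6610} = - \frac{264}{3305}$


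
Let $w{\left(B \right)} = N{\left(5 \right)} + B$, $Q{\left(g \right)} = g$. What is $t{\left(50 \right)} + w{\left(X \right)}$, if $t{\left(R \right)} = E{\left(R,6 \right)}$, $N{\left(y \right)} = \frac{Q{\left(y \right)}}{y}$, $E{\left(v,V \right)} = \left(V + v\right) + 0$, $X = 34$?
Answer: $91$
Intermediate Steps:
$E{\left(v,V \right)} = V + v$
$N{\left(y \right)} = 1$ ($N{\left(y \right)} = \frac{y}{y} = 1$)
$t{\left(R \right)} = 6 + R$
$w{\left(B \right)} = 1 + B$
$t{\left(50 \right)} + w{\left(X \right)} = \left(6 + 50\right) + \left(1 + 34\right) = 56 + 35 = 91$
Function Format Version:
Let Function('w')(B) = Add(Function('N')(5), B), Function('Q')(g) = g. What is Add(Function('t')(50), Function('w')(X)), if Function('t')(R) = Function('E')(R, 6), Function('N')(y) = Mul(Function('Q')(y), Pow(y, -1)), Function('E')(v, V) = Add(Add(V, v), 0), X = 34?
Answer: 91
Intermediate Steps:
Function('E')(v, V) = Add(V, v)
Function('N')(y) = 1 (Function('N')(y) = Mul(y, Pow(y, -1)) = 1)
Function('t')(R) = Add(6, R)
Function('w')(B) = Add(1, B)
Add(Function('t')(50), Function('w')(X)) = Add(Add(6, 50), Add(1, 34)) = Add(56, 35) = 91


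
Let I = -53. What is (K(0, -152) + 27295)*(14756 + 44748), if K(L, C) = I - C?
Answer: 1630052576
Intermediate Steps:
K(L, C) = -53 - C
(K(0, -152) + 27295)*(14756 + 44748) = ((-53 - 1*(-152)) + 27295)*(14756 + 44748) = ((-53 + 152) + 27295)*59504 = (99 + 27295)*59504 = 27394*59504 = 1630052576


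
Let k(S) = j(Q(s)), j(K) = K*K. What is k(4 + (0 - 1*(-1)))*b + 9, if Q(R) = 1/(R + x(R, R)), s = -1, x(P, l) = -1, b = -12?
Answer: 6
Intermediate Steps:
Q(R) = 1/(-1 + R) (Q(R) = 1/(R - 1) = 1/(-1 + R))
j(K) = K**2
k(S) = 1/4 (k(S) = (1/(-1 - 1))**2 = (1/(-2))**2 = (-1/2)**2 = 1/4)
k(4 + (0 - 1*(-1)))*b + 9 = (1/4)*(-12) + 9 = -3 + 9 = 6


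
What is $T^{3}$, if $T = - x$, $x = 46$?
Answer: $-97336$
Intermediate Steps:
$T = -46$ ($T = \left(-1\right) 46 = -46$)
$T^{3} = \left(-46\right)^{3} = -97336$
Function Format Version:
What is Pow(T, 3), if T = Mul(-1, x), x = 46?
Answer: -97336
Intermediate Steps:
T = -46 (T = Mul(-1, 46) = -46)
Pow(T, 3) = Pow(-46, 3) = -97336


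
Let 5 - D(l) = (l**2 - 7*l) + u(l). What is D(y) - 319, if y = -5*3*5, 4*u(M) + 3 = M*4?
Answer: -25553/4 ≈ -6388.3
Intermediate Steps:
u(M) = -3/4 + M (u(M) = -3/4 + (M*4)/4 = -3/4 + (4*M)/4 = -3/4 + M)
y = -75 (y = -15*5 = -75)
D(l) = 23/4 - l**2 + 6*l (D(l) = 5 - ((l**2 - 7*l) + (-3/4 + l)) = 5 - (-3/4 + l**2 - 6*l) = 5 + (3/4 - l**2 + 6*l) = 23/4 - l**2 + 6*l)
D(y) - 319 = (23/4 - 1*(-75)**2 + 6*(-75)) - 319 = (23/4 - 1*5625 - 450) - 319 = (23/4 - 5625 - 450) - 319 = -24277/4 - 319 = -25553/4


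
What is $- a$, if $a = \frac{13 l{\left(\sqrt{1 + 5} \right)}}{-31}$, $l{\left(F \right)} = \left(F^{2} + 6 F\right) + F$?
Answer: $\frac{78}{31} + \frac{91 \sqrt{6}}{31} \approx 9.7066$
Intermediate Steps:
$l{\left(F \right)} = F^{2} + 7 F$
$a = - \frac{13 \sqrt{6} \left(7 + \sqrt{6}\right)}{31}$ ($a = \frac{13 \sqrt{1 + 5} \left(7 + \sqrt{1 + 5}\right)}{-31} = 13 \sqrt{6} \left(7 + \sqrt{6}\right) \left(- \frac{1}{31}\right) = - \frac{13 \sqrt{6} \left(7 + \sqrt{6}\right)}{31} \approx -9.7066$)
$- a = - (- \frac{78}{31} - \frac{91 \sqrt{6}}{31}) = \frac{78}{31} + \frac{91 \sqrt{6}}{31}$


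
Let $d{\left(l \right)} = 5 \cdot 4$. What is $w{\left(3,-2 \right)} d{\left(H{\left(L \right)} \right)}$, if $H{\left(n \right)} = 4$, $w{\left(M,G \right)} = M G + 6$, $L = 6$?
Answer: $0$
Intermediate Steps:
$w{\left(M,G \right)} = 6 + G M$ ($w{\left(M,G \right)} = G M + 6 = 6 + G M$)
$d{\left(l \right)} = 20$
$w{\left(3,-2 \right)} d{\left(H{\left(L \right)} \right)} = \left(6 - 6\right) 20 = 0 \cdot 20 = 0$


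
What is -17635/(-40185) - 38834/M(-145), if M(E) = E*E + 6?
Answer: -237932521/169026147 ≈ -1.4077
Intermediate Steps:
M(E) = 6 + E**2 (M(E) = E**2 + 6 = 6 + E**2)
-17635/(-40185) - 38834/M(-145) = -17635/(-40185) - 38834/(6 + (-145)**2) = -17635*(-1/40185) - 38834/(6 + 21025) = 3527/8037 - 38834/21031 = -237932521/169026147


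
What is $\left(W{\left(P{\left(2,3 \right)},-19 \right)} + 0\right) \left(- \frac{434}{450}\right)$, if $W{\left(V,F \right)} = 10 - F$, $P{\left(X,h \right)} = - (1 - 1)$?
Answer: $- \frac{6293}{225} \approx -27.969$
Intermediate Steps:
$P{\left(X,h \right)} = 0$ ($P{\left(X,h \right)} = \left(-1\right) 0 = 0$)
$\left(W{\left(P{\left(2,3 \right)},-19 \right)} + 0\right) \left(- \frac{434}{450}\right) = \left(\left(10 - -19\right) + 0\right) \left(- \frac{434}{450}\right) = \left(\left(10 + 19\right) + 0\right) \left(\left(-434\right) \frac{1}{450}\right) = \left(29 + 0\right) \left(- \frac{217}{225}\right) = 29 \left(- \frac{217}{225}\right) = - \frac{6293}{225}$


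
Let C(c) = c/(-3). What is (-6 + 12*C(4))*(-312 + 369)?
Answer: -1254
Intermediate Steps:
C(c) = -c/3 (C(c) = c*(-⅓) = -c/3)
(-6 + 12*C(4))*(-312 + 369) = (-6 + 12*(-⅓*4))*(-312 + 369) = (-6 + 12*(-4/3))*57 = (-6 - 16)*57 = -22*57 = -1254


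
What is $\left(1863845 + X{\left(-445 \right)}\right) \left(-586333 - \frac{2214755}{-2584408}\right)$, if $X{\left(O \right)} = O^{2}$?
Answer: $- \frac{1562197951127106915}{1292204} \approx -1.2089 \cdot 10^{12}$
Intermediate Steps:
$\left(1863845 + X{\left(-445 \right)}\right) \left(-586333 - \frac{2214755}{-2584408}\right) = \left(1863845 + \left(-445\right)^{2}\right) \left(-586333 - \frac{2214755}{-2584408}\right) = \left(1863845 + 198025\right) \left(-586333 - - \frac{2214755}{2584408}\right) = 2061870 \left(-586333 + \frac{2214755}{2584408}\right) = 2061870 \left(- \frac{1515321481109}{2584408}\right) = - \frac{1562197951127106915}{1292204}$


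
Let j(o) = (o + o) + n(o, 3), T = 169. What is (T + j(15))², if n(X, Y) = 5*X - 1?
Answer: 74529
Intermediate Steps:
n(X, Y) = -1 + 5*X
j(o) = -1 + 7*o (j(o) = (o + o) + (-1 + 5*o) = 2*o + (-1 + 5*o) = -1 + 7*o)
(T + j(15))² = (169 + (-1 + 7*15))² = (169 + (-1 + 105))² = (169 + 104)² = 273² = 74529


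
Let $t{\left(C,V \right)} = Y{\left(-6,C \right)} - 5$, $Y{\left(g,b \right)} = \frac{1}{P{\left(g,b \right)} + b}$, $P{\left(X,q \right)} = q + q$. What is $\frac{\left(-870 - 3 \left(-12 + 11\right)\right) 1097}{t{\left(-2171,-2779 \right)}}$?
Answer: $\frac{6194507787}{32566} \approx 1.9021 \cdot 10^{5}$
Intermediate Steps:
$P{\left(X,q \right)} = 2 q$
$Y{\left(g,b \right)} = \frac{1}{3 b}$ ($Y{\left(g,b \right)} = \frac{1}{2 b + b} = \frac{1}{3 b}$)
$t{\left(C,V \right)} = -5 + \frac{1}{3 C}$ ($t{\left(C,V \right)} = \frac{1}{3 C} - 5 = -5 + \frac{1}{3 C}$)
$\frac{\left(-870 - 3 \left(-12 + 11\right)\right) 1097}{t{\left(-2171,-2779 \right)}} = \frac{\left(-870 - 3 \left(-12 + 11\right)\right) 1097}{-5 + \frac{1}{3 \left(-2171\right)}} = \frac{\left(-870 - -3\right) 1097}{-5 + \frac{1}{3} \left(- \frac{1}{2171}\right)} = \frac{\left(-870 + 3\right) 1097}{-5 - \frac{1}{6513}} = \frac{\left(-867\right) 1097}{- \frac{32566}{6513}} = \left(-951099\right) \left(- \frac{6513}{32566}\right) = \frac{6194507787}{32566}$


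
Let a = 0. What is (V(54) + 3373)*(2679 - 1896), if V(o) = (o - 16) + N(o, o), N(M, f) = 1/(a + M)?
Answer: 5341655/2 ≈ 2.6708e+6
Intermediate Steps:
N(M, f) = 1/M (N(M, f) = 1/(0 + M) = 1/M)
V(o) = -16 + o + 1/o (V(o) = (o - 16) + 1/o = (-16 + o) + 1/o = -16 + o + 1/o)
(V(54) + 3373)*(2679 - 1896) = ((-16 + 54 + 1/54) + 3373)*(2679 - 1896) = ((-16 + 54 + 1/54) + 3373)*783 = (2053/54 + 3373)*783 = (184195/54)*783 = 5341655/2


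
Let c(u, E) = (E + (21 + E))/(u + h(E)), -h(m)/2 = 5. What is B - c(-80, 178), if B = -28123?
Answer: -2530693/90 ≈ -28119.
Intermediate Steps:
h(m) = -10 (h(m) = -2*5 = -10)
c(u, E) = (21 + 2*E)/(-10 + u) (c(u, E) = (E + (21 + E))/(u - 10) = (21 + 2*E)/(-10 + u))
B - c(-80, 178) = -28123 - (21 + 2*178)/(-10 - 80) = -28123 - (21 + 356)/(-90) = -28123 - (-1)*377/90 = -28123 - 1*(-377/90) = -28123 + 377/90 = -2530693/90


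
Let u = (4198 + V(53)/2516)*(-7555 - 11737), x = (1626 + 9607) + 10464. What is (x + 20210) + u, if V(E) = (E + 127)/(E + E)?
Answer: -50914984951/629 ≈ -8.0946e+7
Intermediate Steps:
V(E) = (127 + E)/(2*E) (V(E) = (127 + E)/((2*E)) = (127 + E)*(1/(2*E)) = (127 + E)/(2*E))
x = 21697 (x = 11233 + 10464 = 21697)
u = -50941344454/629 (u = (4198 + ((1/2)*(127 + 53)/53)/2516)*(-7555 - 11737) = (4198 + ((1/2)*(1/53)*180)*(1/2516))*(-19292) = (4198 + (90/53)*(1/2516))*(-19292) = (4198 + 45/66674)*(-19292) = (279897497/66674)*(-19292) = -50941344454/629 ≈ -8.0988e+7)
(x + 20210) + u = (21697 + 20210) - 50941344454/629 = 41907 - 50941344454/629 = -50914984951/629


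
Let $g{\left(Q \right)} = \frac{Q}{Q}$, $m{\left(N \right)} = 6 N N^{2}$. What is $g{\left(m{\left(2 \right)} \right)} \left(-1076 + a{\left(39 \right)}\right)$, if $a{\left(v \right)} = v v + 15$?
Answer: $460$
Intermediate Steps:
$a{\left(v \right)} = 15 + v^{2}$ ($a{\left(v \right)} = v^{2} + 15 = 15 + v^{2}$)
$m{\left(N \right)} = 6 N^{3}$
$g{\left(Q \right)} = 1$
$g{\left(m{\left(2 \right)} \right)} \left(-1076 + a{\left(39 \right)}\right) = 1 \left(-1076 + \left(15 + 39^{2}\right)\right) = 1 \left(-1076 + \left(15 + 1521\right)\right) = 1 \left(-1076 + 1536\right) = 1 \cdot 460 = 460$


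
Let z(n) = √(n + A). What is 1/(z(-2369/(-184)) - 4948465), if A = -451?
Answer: -7917544/39179689370661 - 2*I*√7010/195898446853305 ≈ -2.0208e-7 - 8.5479e-13*I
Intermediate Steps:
z(n) = √(-451 + n) (z(n) = √(n - 451) = √(-451 + n))
1/(z(-2369/(-184)) - 4948465) = 1/(√(-451 - 2369/(-184)) - 4948465) = 1/(√(-451 - 2369*(-1/184)) - 4948465) = 1/(√(-451 + 103/8) - 4948465) = 1/(√(-3505/8) - 4948465) = 1/(I*√7010/4 - 4948465) = 1/(-4948465 + I*√7010/4)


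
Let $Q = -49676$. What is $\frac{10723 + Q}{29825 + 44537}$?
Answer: $- \frac{38953}{74362} \approx -0.52383$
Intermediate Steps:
$\frac{10723 + Q}{29825 + 44537} = \frac{10723 - 49676}{29825 + 44537} = - \frac{38953}{74362}$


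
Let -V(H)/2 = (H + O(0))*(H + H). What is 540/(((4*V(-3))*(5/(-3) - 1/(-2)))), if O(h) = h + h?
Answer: 45/14 ≈ 3.2143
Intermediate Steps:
O(h) = 2*h
V(H) = -4*H² (V(H) = -2*(H + 2*0)*(H + H) = -2*(H + 0)*2*H = -2*H*2*H = -4*H²)
540/(((4*V(-3))*(5/(-3) - 1/(-2)))) = 540/(((4*(-4*(-3)²))*(5/(-3) - 1/(-2)))) = 540/(((4*(-4*9))*(5*(-⅓) - 1*(-½)))) = 540/(((4*(-36))*(-5/3 + ½))) = 540/((-144*(-7/6))) = 540/168 = 540*(1/168) = 45/14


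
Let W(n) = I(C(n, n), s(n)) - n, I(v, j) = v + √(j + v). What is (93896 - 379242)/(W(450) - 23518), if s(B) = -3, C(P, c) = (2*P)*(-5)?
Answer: 8123229928/810431527 + 285346*I*√4503/810431527 ≈ 10.023 + 0.023627*I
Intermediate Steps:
C(P, c) = -10*P
W(n) = √(-3 - 10*n) - 11*n (W(n) = (-10*n + √(-3 - 10*n)) - n = (√(-3 - 10*n) - 10*n) - n = √(-3 - 10*n) - 11*n)
(93896 - 379242)/(W(450) - 23518) = (93896 - 379242)/((√(-3 - 10*450) - 11*450) - 23518) = -285346/((√(-3 - 4500) - 4950) - 23518) = -285346/((√(-4503) - 4950) - 23518) = -285346/((I*√4503 - 4950) - 23518) = -285346/((-4950 + I*√4503) - 23518) = -285346/(-28468 + I*√4503)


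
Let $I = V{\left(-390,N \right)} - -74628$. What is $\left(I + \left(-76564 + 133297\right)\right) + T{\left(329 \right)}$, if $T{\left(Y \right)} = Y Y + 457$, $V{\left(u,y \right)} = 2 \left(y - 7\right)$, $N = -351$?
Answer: $239343$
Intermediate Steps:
$V{\left(u,y \right)} = -14 + 2 y$ ($V{\left(u,y \right)} = 2 \left(-7 + y\right) = -14 + 2 y$)
$I = 73912$ ($I = \left(-14 + 2 \left(-351\right)\right) - -74628 = \left(-14 - 702\right) + 74628 = -716 + 74628 = 73912$)
$T{\left(Y \right)} = 457 + Y^{2}$ ($T{\left(Y \right)} = Y^{2} + 457 = 457 + Y^{2}$)
$\left(I + \left(-76564 + 133297\right)\right) + T{\left(329 \right)} = \left(73912 + \left(-76564 + 133297\right)\right) + \left(457 + 329^{2}\right) = \left(73912 + 56733\right) + \left(457 + 108241\right) = 130645 + 108698 = 239343$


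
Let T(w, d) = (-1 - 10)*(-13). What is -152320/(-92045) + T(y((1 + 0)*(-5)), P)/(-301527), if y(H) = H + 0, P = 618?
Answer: 9183086041/5550810543 ≈ 1.6544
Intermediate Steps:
y(H) = H
T(w, d) = 143 (T(w, d) = -11*(-13) = 143)
-152320/(-92045) + T(y((1 + 0)*(-5)), P)/(-301527) = -152320/(-92045) + 143/(-301527) = -152320*(-1/92045) + 143*(-1/301527) = 30464/18409 - 143/301527 = 9183086041/5550810543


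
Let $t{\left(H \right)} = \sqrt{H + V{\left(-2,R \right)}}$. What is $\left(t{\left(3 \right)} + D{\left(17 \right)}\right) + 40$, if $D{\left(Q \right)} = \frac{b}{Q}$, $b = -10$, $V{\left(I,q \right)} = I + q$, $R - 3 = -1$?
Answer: $\frac{670}{17} + \sqrt{3} \approx 41.144$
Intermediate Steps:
$R = 2$ ($R = 3 - 1 = 2$)
$D{\left(Q \right)} = - \frac{10}{Q}$
$t{\left(H \right)} = \sqrt{H}$ ($t{\left(H \right)} = \sqrt{H + \left(-2 + 2\right)} = \sqrt{H + 0} = \sqrt{H}$)
$\left(t{\left(3 \right)} + D{\left(17 \right)}\right) + 40 = \left(\sqrt{3} - \frac{10}{17}\right) + 40 = \left(- \frac{10}{17} + \sqrt{3}\right) + 40 = \frac{670}{17} + \sqrt{3}$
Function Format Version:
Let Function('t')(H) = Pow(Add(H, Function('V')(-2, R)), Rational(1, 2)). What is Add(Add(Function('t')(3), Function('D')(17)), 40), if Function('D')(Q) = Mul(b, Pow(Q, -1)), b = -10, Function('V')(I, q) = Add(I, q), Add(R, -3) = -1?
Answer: Add(Rational(670, 17), Pow(3, Rational(1, 2))) ≈ 41.144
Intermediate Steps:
R = 2 (R = Add(3, -1) = 2)
Function('D')(Q) = Mul(-10, Pow(Q, -1))
Function('t')(H) = Pow(H, Rational(1, 2)) (Function('t')(H) = Pow(Add(H, Add(-2, 2)), Rational(1, 2)) = Pow(Add(H, 0), Rational(1, 2)) = Pow(H, Rational(1, 2)))
Add(Add(Function('t')(3), Function('D')(17)), 40) = Add(Add(Pow(3, Rational(1, 2)), Mul(-10, Pow(17, -1))), 40) = Add(Add(Pow(3, Rational(1, 2)), Mul(-10, Rational(1, 17))), 40) = Add(Add(Pow(3, Rational(1, 2)), Rational(-10, 17)), 40) = Add(Add(Rational(-10, 17), Pow(3, Rational(1, 2))), 40) = Add(Rational(670, 17), Pow(3, Rational(1, 2)))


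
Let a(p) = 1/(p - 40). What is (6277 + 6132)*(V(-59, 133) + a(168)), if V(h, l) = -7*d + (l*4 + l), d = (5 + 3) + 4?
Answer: 922844921/128 ≈ 7.2097e+6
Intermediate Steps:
d = 12 (d = 8 + 4 = 12)
V(h, l) = -84 + 5*l (V(h, l) = -7*12 + (l*4 + l) = -84 + (4*l + l) = -84 + 5*l)
a(p) = 1/(-40 + p)
(6277 + 6132)*(V(-59, 133) + a(168)) = (6277 + 6132)*((-84 + 5*133) + 1/(-40 + 168)) = 12409*((-84 + 665) + 1/128) = 12409*(581 + 1/128) = 12409*(74369/128) = 922844921/128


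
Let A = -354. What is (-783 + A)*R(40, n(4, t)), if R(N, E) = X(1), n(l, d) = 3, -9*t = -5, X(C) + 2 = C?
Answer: 1137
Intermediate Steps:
X(C) = -2 + C
t = 5/9 (t = -1/9*(-5) = 5/9 ≈ 0.55556)
R(N, E) = -1 (R(N, E) = -2 + 1 = -1)
(-783 + A)*R(40, n(4, t)) = (-783 - 354)*(-1) = -1137*(-1) = 1137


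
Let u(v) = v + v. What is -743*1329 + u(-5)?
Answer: -987457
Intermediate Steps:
u(v) = 2*v
-743*1329 + u(-5) = -743*1329 + 2*(-5) = -987447 - 10 = -987457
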